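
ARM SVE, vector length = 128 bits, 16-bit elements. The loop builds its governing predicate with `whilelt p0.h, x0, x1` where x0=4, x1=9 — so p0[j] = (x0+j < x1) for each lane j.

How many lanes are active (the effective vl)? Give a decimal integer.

lane count: 128 div 16 = 8
p0[j] = (4+j < 9); true for j=0..4 → 5 lanes set

vl = 5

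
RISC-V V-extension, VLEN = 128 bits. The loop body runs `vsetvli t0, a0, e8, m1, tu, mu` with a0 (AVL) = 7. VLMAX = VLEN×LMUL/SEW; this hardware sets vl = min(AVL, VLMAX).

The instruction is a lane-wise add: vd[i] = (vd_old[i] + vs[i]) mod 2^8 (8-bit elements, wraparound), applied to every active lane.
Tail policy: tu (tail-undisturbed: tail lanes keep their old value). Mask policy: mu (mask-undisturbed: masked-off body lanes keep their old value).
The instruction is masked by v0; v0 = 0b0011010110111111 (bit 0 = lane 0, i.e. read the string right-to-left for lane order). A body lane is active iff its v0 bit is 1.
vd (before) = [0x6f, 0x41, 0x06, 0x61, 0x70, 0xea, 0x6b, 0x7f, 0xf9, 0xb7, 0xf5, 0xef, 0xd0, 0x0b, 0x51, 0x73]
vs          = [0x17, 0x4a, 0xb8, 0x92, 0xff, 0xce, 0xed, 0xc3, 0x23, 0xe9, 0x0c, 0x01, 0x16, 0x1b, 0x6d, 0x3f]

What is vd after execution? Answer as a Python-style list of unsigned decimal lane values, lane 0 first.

lanes per group: 128·1/8 = 16
vl ← min(7, 16) = 7
  i=0: add(0x6f,0x17) → 134
  i=1: add(0x41,0x4a) → 139
  i=2: add(0x06,0xb8) → 190
  i=3: add(0x61,0x92) → 243
  i=4: add(0x70,0xff) → 111
  i=5: add(0xea,0xce) → 184
  i=6: mask-off/keep → 107
  i=7: tail/keep → 127
  i=8: tail/keep → 249
  i=9: tail/keep → 183
  i=10: tail/keep → 245
  i=11: tail/keep → 239
  i=12: tail/keep → 208
  i=13: tail/keep → 11
  i=14: tail/keep → 81
  i=15: tail/keep → 115

vd = [134, 139, 190, 243, 111, 184, 107, 127, 249, 183, 245, 239, 208, 11, 81, 115]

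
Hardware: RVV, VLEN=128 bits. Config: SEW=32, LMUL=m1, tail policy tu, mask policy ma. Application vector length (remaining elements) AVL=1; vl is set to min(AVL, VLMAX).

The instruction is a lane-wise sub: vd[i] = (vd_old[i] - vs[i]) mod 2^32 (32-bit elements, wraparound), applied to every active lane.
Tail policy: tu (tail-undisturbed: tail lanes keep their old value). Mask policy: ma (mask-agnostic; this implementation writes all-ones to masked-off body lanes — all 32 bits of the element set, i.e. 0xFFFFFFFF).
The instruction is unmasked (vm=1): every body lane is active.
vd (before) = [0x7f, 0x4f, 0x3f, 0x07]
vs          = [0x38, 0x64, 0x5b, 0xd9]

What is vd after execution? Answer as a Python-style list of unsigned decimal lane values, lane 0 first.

VLMAX = (128 × 1) / 32 = 4 lanes
AVL=1 ≤ VLMAX=4, so vl = 1
vd[0] sub(0x7f,0x38) -> 0x47
vd[1] tail/keep -> 0x4f
vd[2] tail/keep -> 0x3f
vd[3] tail/keep -> 0x07

vd = [71, 79, 63, 7]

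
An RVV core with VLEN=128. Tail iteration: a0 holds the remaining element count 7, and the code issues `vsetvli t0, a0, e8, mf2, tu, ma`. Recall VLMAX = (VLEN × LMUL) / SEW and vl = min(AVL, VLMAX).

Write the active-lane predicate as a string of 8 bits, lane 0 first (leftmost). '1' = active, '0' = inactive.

VLMAX = (128 × 1/2) / 8 = 8 lanes
AVL=7 ≤ VLMAX=8, so vl = 7
bits (lane 0 leftmost): 11111110

predicate = 11111110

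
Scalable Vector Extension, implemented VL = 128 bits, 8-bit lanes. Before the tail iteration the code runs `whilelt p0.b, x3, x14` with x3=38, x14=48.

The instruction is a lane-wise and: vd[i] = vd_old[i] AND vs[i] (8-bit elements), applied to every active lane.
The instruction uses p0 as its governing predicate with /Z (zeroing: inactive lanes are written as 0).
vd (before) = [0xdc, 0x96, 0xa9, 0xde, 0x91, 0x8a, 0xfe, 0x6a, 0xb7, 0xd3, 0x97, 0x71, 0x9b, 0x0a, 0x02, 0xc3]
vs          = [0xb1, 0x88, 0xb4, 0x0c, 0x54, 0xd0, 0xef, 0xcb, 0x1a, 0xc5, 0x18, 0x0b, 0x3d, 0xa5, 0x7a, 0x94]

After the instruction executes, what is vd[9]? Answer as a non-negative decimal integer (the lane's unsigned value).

vd[9] = 193

lane count: 128 div 8 = 16
active while 38+j < 48, i.e. j ∈ [0,10) capped at 16 ⇒ 10
vd[0] and(0xdc,0xb1) -> 0x90
vd[1] and(0x96,0x88) -> 0x80
vd[2] and(0xa9,0xb4) -> 0xa0
vd[3] and(0xde,0x0c) -> 0x0c
vd[4] and(0x91,0x54) -> 0x10
vd[5] and(0x8a,0xd0) -> 0x80
vd[6] and(0xfe,0xef) -> 0xee
vd[7] and(0x6a,0xcb) -> 0x4a
vd[8] and(0xb7,0x1a) -> 0x12
vd[9] and(0xd3,0xc5) -> 0xc1
vd[10] tail/zero -> 0x00
vd[11] tail/zero -> 0x00
vd[12] tail/zero -> 0x00
vd[13] tail/zero -> 0x00
vd[14] tail/zero -> 0x00
vd[15] tail/zero -> 0x00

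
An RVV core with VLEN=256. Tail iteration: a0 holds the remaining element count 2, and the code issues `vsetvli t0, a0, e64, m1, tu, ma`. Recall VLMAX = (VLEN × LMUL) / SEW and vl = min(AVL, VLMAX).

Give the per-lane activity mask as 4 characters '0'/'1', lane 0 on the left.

lanes per group: 256·1/64 = 4
AVL=2 ≤ VLMAX=4, so vl = 2
bits (lane 0 leftmost): 1100

predicate = 1100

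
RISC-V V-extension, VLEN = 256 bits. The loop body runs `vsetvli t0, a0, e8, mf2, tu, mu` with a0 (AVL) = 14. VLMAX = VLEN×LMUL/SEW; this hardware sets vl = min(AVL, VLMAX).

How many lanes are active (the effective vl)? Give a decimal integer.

vl = 14

VLMAX = (256 × 1/2) / 8 = 16 lanes
vl = min(AVL, VLMAX) = min(14, 16) = 14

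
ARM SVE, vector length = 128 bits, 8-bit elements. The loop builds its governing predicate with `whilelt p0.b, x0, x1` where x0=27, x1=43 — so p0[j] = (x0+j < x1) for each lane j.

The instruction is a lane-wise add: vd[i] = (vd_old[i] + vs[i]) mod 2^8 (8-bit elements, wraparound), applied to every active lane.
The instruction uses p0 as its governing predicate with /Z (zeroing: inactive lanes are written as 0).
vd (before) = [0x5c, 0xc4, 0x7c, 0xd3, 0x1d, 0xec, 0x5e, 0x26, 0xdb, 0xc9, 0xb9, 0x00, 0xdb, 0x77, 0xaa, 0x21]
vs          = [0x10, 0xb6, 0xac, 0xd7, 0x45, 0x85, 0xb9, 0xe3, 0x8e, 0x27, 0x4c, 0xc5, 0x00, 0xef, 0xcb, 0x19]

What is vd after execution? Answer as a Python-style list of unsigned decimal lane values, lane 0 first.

lane count: 128 div 8 = 16
p0[j] = (27+j < 43); true for j=0..15 → 16 lanes set
  i=0: add(0x5c,0x10) → 108
  i=1: add(0xc4,0xb6) → 122
  i=2: add(0x7c,0xac) → 40
  i=3: add(0xd3,0xd7) → 170
  i=4: add(0x1d,0x45) → 98
  i=5: add(0xec,0x85) → 113
  i=6: add(0x5e,0xb9) → 23
  i=7: add(0x26,0xe3) → 9
  i=8: add(0xdb,0x8e) → 105
  i=9: add(0xc9,0x27) → 240
  i=10: add(0xb9,0x4c) → 5
  i=11: add(0x00,0xc5) → 197
  i=12: add(0xdb,0x00) → 219
  i=13: add(0x77,0xef) → 102
  i=14: add(0xaa,0xcb) → 117
  i=15: add(0x21,0x19) → 58

vd = [108, 122, 40, 170, 98, 113, 23, 9, 105, 240, 5, 197, 219, 102, 117, 58]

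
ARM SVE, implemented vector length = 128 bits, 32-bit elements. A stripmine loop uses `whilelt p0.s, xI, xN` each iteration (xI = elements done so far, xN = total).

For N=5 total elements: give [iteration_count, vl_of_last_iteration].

[iterations, last_vl] = [2, 1]

register lanes = 128/32 = 4
iterations = ceil(5/4) = 2; final-pass vl = 1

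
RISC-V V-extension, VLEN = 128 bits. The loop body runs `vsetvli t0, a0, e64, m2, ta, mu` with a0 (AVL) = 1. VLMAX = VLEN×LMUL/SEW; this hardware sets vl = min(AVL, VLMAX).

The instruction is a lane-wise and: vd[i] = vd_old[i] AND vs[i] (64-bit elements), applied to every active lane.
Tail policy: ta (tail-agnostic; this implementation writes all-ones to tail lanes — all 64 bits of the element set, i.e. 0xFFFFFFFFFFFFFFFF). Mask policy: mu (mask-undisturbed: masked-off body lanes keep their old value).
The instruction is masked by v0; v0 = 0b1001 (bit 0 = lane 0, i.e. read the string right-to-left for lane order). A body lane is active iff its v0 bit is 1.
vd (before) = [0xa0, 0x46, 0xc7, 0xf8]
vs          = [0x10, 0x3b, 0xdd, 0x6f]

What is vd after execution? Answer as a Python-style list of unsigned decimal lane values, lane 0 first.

vd = [0, 18446744073709551615, 18446744073709551615, 18446744073709551615]

lanes per group: 128·2/64 = 4
AVL=1 ≤ VLMAX=4, so vl = 1
vd[0] and(0xa0,0x10) -> 0x00
vd[1] tail/ones -> 0xffffffffffffffff
vd[2] tail/ones -> 0xffffffffffffffff
vd[3] tail/ones -> 0xffffffffffffffff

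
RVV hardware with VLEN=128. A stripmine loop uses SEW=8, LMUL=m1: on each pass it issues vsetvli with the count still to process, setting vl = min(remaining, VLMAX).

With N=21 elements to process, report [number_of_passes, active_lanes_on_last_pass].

lanes per group: 128·1/8 = 16
N=21: ⌈21/16⌉ = 2 iters; last vl = 21 − 1×16 = 5

[iterations, last_vl] = [2, 5]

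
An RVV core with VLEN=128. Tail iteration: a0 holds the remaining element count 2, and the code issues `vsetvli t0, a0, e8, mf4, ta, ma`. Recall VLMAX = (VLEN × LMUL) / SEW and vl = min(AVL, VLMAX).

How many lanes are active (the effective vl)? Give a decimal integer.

lanes per group: 128·1/4/8 = 4
vl ← min(2, 4) = 2

vl = 2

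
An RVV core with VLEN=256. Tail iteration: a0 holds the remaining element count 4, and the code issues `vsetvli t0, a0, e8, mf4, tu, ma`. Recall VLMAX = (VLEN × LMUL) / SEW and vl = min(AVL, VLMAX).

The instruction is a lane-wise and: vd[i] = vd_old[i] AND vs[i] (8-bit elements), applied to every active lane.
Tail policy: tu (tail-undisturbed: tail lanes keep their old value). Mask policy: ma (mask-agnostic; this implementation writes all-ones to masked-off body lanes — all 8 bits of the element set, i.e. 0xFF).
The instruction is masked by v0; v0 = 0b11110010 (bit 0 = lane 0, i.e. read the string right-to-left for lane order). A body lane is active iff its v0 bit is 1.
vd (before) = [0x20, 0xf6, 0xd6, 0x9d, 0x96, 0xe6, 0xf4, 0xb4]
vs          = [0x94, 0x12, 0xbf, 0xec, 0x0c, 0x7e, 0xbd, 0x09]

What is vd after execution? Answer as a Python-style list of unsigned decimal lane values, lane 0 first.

vd = [255, 18, 255, 255, 150, 230, 244, 180]

VLMAX = (256 × 1/4) / 8 = 8 lanes
AVL=4 ≤ VLMAX=8, so vl = 4
[0] mask-off/ones = 0xff
[1] and(0xf6,0x12) = 0x12
[2] mask-off/ones = 0xff
[3] mask-off/ones = 0xff
[4] tail/keep = 0x96
[5] tail/keep = 0xe6
[6] tail/keep = 0xf4
[7] tail/keep = 0xb4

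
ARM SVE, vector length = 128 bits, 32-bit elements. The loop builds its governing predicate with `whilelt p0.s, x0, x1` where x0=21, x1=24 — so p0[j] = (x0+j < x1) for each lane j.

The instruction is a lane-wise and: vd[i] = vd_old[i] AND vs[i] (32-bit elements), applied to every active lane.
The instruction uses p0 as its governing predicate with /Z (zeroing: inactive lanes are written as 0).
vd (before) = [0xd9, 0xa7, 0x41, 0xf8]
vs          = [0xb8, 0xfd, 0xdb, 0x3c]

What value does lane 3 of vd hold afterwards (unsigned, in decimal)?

vd[3] = 0

lane count: 128 div 32 = 4
p0[j] = (21+j < 24); true for j=0..2 → 3 lanes set
lane  0: and(0xd9,0xb8) ⇒ 0x98
lane  1: and(0xa7,0xfd) ⇒ 0xa5
lane  2: and(0x41,0xdb) ⇒ 0x41
lane  3: tail/zero ⇒ 0x00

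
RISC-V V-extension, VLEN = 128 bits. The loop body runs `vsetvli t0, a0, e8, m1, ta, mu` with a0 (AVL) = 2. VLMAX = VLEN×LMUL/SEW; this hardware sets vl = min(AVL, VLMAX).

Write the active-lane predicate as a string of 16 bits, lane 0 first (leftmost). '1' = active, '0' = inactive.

predicate = 1100000000000000

lanes per group: 128·1/8 = 16
AVL=2 ≤ VLMAX=16, so vl = 2
bits (lane 0 leftmost): 1100000000000000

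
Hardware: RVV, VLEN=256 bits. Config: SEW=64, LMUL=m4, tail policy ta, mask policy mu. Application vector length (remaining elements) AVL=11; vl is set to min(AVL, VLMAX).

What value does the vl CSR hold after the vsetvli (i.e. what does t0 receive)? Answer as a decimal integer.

vl = 11

lanes per group: 256·4/64 = 16
vl = min(AVL, VLMAX) = min(11, 16) = 11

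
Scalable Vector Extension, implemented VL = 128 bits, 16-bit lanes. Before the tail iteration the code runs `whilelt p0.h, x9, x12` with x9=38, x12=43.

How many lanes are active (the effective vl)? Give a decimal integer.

128-bit reg / 16-bit elem → 8 lanes
p0[j] = (38+j < 43); true for j=0..4 → 5 lanes set

vl = 5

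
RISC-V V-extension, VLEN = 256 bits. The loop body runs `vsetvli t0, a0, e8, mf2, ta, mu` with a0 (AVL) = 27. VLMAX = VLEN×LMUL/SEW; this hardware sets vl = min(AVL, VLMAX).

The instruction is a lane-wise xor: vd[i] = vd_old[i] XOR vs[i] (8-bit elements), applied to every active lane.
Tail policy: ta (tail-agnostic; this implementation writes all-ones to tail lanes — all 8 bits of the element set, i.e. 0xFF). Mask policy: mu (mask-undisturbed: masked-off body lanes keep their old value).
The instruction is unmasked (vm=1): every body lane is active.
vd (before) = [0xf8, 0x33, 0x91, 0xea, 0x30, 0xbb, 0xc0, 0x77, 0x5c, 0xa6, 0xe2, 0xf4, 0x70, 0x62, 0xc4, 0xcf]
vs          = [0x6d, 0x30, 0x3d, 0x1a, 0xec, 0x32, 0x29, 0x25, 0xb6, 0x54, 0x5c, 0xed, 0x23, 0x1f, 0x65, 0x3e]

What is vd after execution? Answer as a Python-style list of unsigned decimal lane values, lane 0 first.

vd = [149, 3, 172, 240, 220, 137, 233, 82, 234, 242, 190, 25, 83, 125, 161, 241]

lanes per group: 256·1/2/8 = 16
AVL=27 > VLMAX=16, so vl = 16
lane  0: xor(0xf8,0x6d) ⇒ 0x95
lane  1: xor(0x33,0x30) ⇒ 0x03
lane  2: xor(0x91,0x3d) ⇒ 0xac
lane  3: xor(0xea,0x1a) ⇒ 0xf0
lane  4: xor(0x30,0xec) ⇒ 0xdc
lane  5: xor(0xbb,0x32) ⇒ 0x89
lane  6: xor(0xc0,0x29) ⇒ 0xe9
lane  7: xor(0x77,0x25) ⇒ 0x52
lane  8: xor(0x5c,0xb6) ⇒ 0xea
lane  9: xor(0xa6,0x54) ⇒ 0xf2
lane 10: xor(0xe2,0x5c) ⇒ 0xbe
lane 11: xor(0xf4,0xed) ⇒ 0x19
lane 12: xor(0x70,0x23) ⇒ 0x53
lane 13: xor(0x62,0x1f) ⇒ 0x7d
lane 14: xor(0xc4,0x65) ⇒ 0xa1
lane 15: xor(0xcf,0x3e) ⇒ 0xf1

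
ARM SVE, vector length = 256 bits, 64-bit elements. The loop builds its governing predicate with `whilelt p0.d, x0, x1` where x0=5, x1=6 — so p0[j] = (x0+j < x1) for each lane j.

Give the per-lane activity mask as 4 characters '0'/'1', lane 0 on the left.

256-bit reg / 64-bit elem → 4 lanes
active while 5+j < 6, i.e. j ∈ [0,1) capped at 4 ⇒ 1
bits (lane 0 leftmost): 1000

predicate = 1000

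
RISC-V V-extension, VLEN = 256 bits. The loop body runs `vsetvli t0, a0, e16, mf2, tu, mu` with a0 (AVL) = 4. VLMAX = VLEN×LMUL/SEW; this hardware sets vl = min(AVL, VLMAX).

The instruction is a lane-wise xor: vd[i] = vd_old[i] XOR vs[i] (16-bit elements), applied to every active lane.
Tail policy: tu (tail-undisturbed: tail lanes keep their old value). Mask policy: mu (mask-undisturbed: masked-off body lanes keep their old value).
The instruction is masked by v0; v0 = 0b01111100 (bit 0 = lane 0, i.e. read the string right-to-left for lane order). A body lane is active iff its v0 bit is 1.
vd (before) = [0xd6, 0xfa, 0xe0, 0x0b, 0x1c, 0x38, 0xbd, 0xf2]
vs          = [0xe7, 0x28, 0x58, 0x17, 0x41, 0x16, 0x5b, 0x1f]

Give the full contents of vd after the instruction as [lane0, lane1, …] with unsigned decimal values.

vd = [214, 250, 184, 28, 28, 56, 189, 242]

VLMAX = (256 × 1/2) / 16 = 8 lanes
vl = min(AVL, VLMAX) = min(4, 8) = 4
  i=0: mask-off/keep → 214
  i=1: mask-off/keep → 250
  i=2: xor(0xe0,0x58) → 184
  i=3: xor(0x0b,0x17) → 28
  i=4: tail/keep → 28
  i=5: tail/keep → 56
  i=6: tail/keep → 189
  i=7: tail/keep → 242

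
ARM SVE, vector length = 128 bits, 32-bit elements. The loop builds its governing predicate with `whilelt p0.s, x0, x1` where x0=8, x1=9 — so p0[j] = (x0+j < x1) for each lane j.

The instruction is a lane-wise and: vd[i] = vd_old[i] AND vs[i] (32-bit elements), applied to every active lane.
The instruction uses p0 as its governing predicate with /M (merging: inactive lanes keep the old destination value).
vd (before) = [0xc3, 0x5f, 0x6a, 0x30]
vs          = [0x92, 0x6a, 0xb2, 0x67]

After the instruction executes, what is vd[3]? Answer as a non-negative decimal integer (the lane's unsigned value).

vd[3] = 48

lane count: 128 div 32 = 4
active while 8+j < 9, i.e. j ∈ [0,1) capped at 4 ⇒ 1
[0] and(0xc3,0x92) = 0x82
[1] tail/keep = 0x5f
[2] tail/keep = 0x6a
[3] tail/keep = 0x30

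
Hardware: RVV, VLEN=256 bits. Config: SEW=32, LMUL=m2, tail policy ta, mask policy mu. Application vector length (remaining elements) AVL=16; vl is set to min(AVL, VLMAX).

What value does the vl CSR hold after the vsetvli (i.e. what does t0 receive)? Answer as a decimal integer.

vl = 16

VLMAX = VLEN×LMUL/SEW = 256×2/32 = 16
AVL=16 ≤ VLMAX=16, so vl = 16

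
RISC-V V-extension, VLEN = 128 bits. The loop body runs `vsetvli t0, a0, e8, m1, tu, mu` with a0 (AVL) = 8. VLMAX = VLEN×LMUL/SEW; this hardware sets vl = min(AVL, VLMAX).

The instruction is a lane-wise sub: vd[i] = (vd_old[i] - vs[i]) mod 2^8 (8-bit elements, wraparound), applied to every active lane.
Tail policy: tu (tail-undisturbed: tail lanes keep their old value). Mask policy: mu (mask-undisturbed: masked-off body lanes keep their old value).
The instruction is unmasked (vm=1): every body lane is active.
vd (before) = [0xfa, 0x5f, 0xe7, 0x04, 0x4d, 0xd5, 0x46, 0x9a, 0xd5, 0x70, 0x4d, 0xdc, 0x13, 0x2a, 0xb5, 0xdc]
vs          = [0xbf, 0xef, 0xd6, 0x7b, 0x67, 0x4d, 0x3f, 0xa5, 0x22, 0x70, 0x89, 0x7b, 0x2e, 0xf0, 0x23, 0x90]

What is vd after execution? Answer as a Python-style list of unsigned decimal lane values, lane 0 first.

vd = [59, 112, 17, 137, 230, 136, 7, 245, 213, 112, 77, 220, 19, 42, 181, 220]

VLMAX = (128 × 1) / 8 = 16 lanes
AVL=8 ≤ VLMAX=16, so vl = 8
vd[0] sub(0xfa,0xbf) -> 0x3b
vd[1] sub(0x5f,0xef) -> 0x70
vd[2] sub(0xe7,0xd6) -> 0x11
vd[3] sub(0x04,0x7b) -> 0x89
vd[4] sub(0x4d,0x67) -> 0xe6
vd[5] sub(0xd5,0x4d) -> 0x88
vd[6] sub(0x46,0x3f) -> 0x07
vd[7] sub(0x9a,0xa5) -> 0xf5
vd[8] tail/keep -> 0xd5
vd[9] tail/keep -> 0x70
vd[10] tail/keep -> 0x4d
vd[11] tail/keep -> 0xdc
vd[12] tail/keep -> 0x13
vd[13] tail/keep -> 0x2a
vd[14] tail/keep -> 0xb5
vd[15] tail/keep -> 0xdc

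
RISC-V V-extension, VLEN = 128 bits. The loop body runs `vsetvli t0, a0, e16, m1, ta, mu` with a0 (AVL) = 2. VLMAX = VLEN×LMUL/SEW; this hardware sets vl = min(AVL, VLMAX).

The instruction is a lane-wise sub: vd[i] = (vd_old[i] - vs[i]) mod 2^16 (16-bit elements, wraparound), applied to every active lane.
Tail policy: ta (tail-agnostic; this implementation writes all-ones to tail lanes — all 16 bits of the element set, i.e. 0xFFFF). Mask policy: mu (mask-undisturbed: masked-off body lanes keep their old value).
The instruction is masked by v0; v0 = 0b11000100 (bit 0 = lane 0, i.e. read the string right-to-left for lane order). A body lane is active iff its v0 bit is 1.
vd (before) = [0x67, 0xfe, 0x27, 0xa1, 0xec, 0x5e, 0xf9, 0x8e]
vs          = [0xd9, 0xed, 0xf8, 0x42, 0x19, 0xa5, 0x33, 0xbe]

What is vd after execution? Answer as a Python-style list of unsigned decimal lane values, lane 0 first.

vd = [103, 254, 65535, 65535, 65535, 65535, 65535, 65535]

VLMAX = VLEN×LMUL/SEW = 128×1/16 = 8
vl ← min(2, 8) = 2
lane  0: mask-off/keep ⇒ 0x67
lane  1: mask-off/keep ⇒ 0xfe
lane  2: tail/ones ⇒ 0xffff
lane  3: tail/ones ⇒ 0xffff
lane  4: tail/ones ⇒ 0xffff
lane  5: tail/ones ⇒ 0xffff
lane  6: tail/ones ⇒ 0xffff
lane  7: tail/ones ⇒ 0xffff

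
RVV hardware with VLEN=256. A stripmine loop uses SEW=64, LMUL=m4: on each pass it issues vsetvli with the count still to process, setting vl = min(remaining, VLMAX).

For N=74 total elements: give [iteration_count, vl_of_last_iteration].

[iterations, last_vl] = [5, 10]

VLMAX = VLEN×LMUL/SEW = 256×4/64 = 16
iterations = ceil(74/16) = 5; final-pass vl = 10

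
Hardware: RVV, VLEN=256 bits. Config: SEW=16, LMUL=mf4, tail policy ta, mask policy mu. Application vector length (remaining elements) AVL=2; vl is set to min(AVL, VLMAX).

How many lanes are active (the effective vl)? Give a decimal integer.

VLMAX = (256 × 1/4) / 16 = 4 lanes
vl = min(AVL, VLMAX) = min(2, 4) = 2

vl = 2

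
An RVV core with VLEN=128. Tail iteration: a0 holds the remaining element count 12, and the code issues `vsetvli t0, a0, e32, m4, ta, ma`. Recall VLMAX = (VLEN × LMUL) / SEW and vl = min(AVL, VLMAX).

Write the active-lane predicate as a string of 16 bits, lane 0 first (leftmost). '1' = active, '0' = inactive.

predicate = 1111111111110000

VLMAX = (128 × 4) / 32 = 16 lanes
vl = min(AVL, VLMAX) = min(12, 16) = 12
bits (lane 0 leftmost): 1111111111110000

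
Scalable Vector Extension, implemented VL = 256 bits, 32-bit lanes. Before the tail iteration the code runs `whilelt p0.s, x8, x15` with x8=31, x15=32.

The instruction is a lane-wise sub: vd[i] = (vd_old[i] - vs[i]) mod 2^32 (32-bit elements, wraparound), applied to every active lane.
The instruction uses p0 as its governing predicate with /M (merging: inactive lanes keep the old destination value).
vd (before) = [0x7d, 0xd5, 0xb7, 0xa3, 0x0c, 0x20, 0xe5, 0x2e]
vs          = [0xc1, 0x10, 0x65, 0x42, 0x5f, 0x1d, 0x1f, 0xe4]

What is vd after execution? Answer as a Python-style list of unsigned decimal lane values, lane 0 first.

vd = [4294967228, 213, 183, 163, 12, 32, 229, 46]

register lanes = 256/32 = 8
whilelt: lane j active iff 31+j < 32 → j < 1 → 1 active
[0] sub(0x7d,0xc1) = 0xffffffbc
[1] tail/keep = 0xd5
[2] tail/keep = 0xb7
[3] tail/keep = 0xa3
[4] tail/keep = 0x0c
[5] tail/keep = 0x20
[6] tail/keep = 0xe5
[7] tail/keep = 0x2e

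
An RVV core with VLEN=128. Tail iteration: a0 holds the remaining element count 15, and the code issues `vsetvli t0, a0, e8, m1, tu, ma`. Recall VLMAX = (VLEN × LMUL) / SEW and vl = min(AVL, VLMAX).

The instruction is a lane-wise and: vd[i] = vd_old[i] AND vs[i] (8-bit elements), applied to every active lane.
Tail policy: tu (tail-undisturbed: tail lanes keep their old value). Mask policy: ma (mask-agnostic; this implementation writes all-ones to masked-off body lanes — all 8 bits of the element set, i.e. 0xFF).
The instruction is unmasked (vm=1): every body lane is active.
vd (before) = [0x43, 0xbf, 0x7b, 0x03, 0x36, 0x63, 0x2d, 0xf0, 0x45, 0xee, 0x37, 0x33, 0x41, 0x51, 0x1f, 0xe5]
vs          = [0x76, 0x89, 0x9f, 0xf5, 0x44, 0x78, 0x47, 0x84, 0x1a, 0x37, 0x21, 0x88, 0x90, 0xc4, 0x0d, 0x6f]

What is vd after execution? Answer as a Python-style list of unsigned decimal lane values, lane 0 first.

VLMAX = (128 × 1) / 8 = 16 lanes
vl = min(AVL, VLMAX) = min(15, 16) = 15
lane  0: and(0x43,0x76) ⇒ 0x42
lane  1: and(0xbf,0x89) ⇒ 0x89
lane  2: and(0x7b,0x9f) ⇒ 0x1b
lane  3: and(0x03,0xf5) ⇒ 0x01
lane  4: and(0x36,0x44) ⇒ 0x04
lane  5: and(0x63,0x78) ⇒ 0x60
lane  6: and(0x2d,0x47) ⇒ 0x05
lane  7: and(0xf0,0x84) ⇒ 0x80
lane  8: and(0x45,0x1a) ⇒ 0x00
lane  9: and(0xee,0x37) ⇒ 0x26
lane 10: and(0x37,0x21) ⇒ 0x21
lane 11: and(0x33,0x88) ⇒ 0x00
lane 12: and(0x41,0x90) ⇒ 0x00
lane 13: and(0x51,0xc4) ⇒ 0x40
lane 14: and(0x1f,0x0d) ⇒ 0x0d
lane 15: tail/keep ⇒ 0xe5

vd = [66, 137, 27, 1, 4, 96, 5, 128, 0, 38, 33, 0, 0, 64, 13, 229]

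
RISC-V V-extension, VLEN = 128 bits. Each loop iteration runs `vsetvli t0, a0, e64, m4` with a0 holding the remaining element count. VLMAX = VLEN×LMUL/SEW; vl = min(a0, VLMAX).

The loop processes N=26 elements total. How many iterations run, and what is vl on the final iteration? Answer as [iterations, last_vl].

[iterations, last_vl] = [4, 2]

VLMAX = (128 × 4) / 64 = 8 lanes
26 elements at 8/iter → 4 passes, remainder 2 on the last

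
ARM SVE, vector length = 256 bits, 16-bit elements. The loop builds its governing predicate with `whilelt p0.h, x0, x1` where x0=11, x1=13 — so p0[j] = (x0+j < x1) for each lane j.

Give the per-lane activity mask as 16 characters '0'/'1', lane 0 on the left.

predicate = 1100000000000000

lane count: 256 div 16 = 16
active while 11+j < 13, i.e. j ∈ [0,2) capped at 16 ⇒ 2
bits (lane 0 leftmost): 1100000000000000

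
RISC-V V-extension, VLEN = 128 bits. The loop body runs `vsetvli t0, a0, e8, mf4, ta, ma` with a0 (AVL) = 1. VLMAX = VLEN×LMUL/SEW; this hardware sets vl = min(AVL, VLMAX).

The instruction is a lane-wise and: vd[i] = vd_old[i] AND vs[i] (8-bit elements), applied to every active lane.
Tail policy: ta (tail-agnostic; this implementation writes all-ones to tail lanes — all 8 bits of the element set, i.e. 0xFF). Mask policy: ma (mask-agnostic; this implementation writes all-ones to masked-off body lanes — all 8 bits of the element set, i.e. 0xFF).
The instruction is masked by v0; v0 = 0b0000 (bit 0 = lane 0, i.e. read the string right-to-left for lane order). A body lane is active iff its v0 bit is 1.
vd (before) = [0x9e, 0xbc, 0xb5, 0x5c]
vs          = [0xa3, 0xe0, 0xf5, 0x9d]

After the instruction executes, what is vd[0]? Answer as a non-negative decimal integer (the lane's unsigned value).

vd[0] = 255

lanes per group: 128·1/4/8 = 4
AVL=1 ≤ VLMAX=4, so vl = 1
vd[0] mask-off/ones -> 0xff
vd[1] tail/ones -> 0xff
vd[2] tail/ones -> 0xff
vd[3] tail/ones -> 0xff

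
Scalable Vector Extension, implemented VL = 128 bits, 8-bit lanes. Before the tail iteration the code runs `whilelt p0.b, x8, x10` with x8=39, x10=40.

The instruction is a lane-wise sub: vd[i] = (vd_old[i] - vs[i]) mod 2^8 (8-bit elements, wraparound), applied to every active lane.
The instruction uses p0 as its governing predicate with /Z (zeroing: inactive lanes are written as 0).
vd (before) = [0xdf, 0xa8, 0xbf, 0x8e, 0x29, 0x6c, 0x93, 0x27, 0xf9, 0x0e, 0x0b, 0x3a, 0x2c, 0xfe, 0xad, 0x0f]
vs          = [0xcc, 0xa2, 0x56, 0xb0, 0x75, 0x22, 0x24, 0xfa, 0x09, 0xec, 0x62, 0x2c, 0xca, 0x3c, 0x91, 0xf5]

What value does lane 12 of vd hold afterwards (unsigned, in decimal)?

vd[12] = 0

lane count: 128 div 8 = 16
p0[j] = (39+j < 40); true for j=0..0 → 1 lanes set
vd[0] sub(0xdf,0xcc) -> 0x13
vd[1] tail/zero -> 0x00
vd[2] tail/zero -> 0x00
vd[3] tail/zero -> 0x00
vd[4] tail/zero -> 0x00
vd[5] tail/zero -> 0x00
vd[6] tail/zero -> 0x00
vd[7] tail/zero -> 0x00
vd[8] tail/zero -> 0x00
vd[9] tail/zero -> 0x00
vd[10] tail/zero -> 0x00
vd[11] tail/zero -> 0x00
vd[12] tail/zero -> 0x00
vd[13] tail/zero -> 0x00
vd[14] tail/zero -> 0x00
vd[15] tail/zero -> 0x00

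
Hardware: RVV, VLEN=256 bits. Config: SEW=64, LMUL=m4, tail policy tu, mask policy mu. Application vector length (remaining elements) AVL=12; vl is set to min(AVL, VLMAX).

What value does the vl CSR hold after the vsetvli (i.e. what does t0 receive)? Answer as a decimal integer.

vl = 12

VLMAX = VLEN×LMUL/SEW = 256×4/64 = 16
vl = min(AVL, VLMAX) = min(12, 16) = 12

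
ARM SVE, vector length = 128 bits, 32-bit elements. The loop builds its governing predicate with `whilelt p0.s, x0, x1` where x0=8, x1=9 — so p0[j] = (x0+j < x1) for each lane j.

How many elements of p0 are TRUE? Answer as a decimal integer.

lane count: 128 div 32 = 4
active while 8+j < 9, i.e. j ∈ [0,1) capped at 4 ⇒ 1

vl = 1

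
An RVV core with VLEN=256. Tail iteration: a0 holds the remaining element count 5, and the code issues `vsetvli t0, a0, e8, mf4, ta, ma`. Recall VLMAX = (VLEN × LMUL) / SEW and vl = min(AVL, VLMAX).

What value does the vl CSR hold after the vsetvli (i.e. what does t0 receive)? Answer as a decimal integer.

lanes per group: 256·1/4/8 = 8
AVL=5 ≤ VLMAX=8, so vl = 5

vl = 5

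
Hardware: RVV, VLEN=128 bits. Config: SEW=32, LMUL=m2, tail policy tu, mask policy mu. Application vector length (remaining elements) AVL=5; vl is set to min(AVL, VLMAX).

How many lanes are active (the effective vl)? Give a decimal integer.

vl = 5

lanes per group: 128·2/32 = 8
vl ← min(5, 8) = 5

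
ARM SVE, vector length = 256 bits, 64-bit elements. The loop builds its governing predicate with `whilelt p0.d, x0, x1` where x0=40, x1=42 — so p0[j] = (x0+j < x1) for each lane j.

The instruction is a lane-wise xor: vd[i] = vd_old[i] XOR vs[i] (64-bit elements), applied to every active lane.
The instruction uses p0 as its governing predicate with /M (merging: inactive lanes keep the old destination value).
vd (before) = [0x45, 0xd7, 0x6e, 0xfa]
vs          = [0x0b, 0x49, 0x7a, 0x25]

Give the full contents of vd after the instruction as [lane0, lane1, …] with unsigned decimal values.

vd = [78, 158, 110, 250]

lane count: 256 div 64 = 4
p0[j] = (40+j < 42); true for j=0..1 → 2 lanes set
  i=0: xor(0x45,0x0b) → 78
  i=1: xor(0xd7,0x49) → 158
  i=2: tail/keep → 110
  i=3: tail/keep → 250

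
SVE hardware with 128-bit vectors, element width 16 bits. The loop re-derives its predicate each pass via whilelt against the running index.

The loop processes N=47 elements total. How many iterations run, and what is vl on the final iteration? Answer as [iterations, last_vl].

lane count: 128 div 16 = 8
iterations = ceil(47/8) = 6; final-pass vl = 7

[iterations, last_vl] = [6, 7]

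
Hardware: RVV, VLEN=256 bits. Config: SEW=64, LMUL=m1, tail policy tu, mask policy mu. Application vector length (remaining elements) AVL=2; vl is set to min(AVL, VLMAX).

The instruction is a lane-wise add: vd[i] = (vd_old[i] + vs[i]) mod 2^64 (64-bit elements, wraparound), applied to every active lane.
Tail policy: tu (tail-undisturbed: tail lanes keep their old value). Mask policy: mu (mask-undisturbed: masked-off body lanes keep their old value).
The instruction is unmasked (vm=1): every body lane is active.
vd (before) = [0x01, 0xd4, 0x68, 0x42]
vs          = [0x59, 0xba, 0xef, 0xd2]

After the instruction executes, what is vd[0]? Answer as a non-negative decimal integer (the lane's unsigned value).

lanes per group: 256·1/64 = 4
AVL=2 ≤ VLMAX=4, so vl = 2
vd[0] add(0x01,0x59) -> 0x5a
vd[1] add(0xd4,0xba) -> 0x18e
vd[2] tail/keep -> 0x68
vd[3] tail/keep -> 0x42

vd[0] = 90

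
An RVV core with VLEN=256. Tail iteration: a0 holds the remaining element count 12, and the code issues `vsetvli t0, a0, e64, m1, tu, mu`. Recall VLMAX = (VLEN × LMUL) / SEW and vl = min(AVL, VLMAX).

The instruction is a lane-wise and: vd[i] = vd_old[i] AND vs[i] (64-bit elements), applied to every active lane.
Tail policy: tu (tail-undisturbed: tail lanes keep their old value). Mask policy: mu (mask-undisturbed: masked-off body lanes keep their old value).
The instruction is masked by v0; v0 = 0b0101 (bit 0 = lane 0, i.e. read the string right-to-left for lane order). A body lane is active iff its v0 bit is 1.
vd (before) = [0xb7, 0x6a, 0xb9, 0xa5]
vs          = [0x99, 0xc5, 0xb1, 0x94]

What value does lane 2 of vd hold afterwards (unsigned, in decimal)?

lanes per group: 256·1/64 = 4
AVL=12 > VLMAX=4, so vl = 4
  i=0: and(0xb7,0x99) → 145
  i=1: mask-off/keep → 106
  i=2: and(0xb9,0xb1) → 177
  i=3: mask-off/keep → 165

vd[2] = 177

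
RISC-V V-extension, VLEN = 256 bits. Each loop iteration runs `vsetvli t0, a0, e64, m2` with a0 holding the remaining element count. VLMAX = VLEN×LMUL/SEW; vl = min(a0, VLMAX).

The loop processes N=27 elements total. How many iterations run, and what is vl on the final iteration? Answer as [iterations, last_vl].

[iterations, last_vl] = [4, 3]

VLMAX = VLEN×LMUL/SEW = 256×2/64 = 8
27 elements at 8/iter → 4 passes, remainder 3 on the last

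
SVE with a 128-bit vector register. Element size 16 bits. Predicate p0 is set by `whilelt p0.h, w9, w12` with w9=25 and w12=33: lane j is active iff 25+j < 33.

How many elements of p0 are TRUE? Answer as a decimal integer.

vl = 8

128-bit reg / 16-bit elem → 8 lanes
active while 25+j < 33, i.e. j ∈ [0,8) capped at 8 ⇒ 8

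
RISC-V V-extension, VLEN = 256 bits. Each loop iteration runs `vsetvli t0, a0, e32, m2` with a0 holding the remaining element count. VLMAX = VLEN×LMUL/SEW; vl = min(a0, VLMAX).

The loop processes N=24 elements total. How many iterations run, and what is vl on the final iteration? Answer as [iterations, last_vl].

[iterations, last_vl] = [2, 8]

VLMAX = VLEN×LMUL/SEW = 256×2/32 = 16
N=24: ⌈24/16⌉ = 2 iters; last vl = 24 − 1×16 = 8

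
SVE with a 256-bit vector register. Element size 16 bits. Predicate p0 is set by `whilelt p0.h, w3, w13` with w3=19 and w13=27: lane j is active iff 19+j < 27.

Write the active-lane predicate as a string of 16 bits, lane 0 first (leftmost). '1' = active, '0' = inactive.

predicate = 1111111100000000

register lanes = 256/16 = 16
whilelt: lane j active iff 19+j < 27 → j < 8 → 8 active
bits (lane 0 leftmost): 1111111100000000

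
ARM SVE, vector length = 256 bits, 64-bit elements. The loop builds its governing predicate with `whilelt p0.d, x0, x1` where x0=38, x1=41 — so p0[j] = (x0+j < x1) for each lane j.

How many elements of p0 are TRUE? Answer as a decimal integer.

vl = 3

256-bit reg / 64-bit elem → 4 lanes
active while 38+j < 41, i.e. j ∈ [0,3) capped at 4 ⇒ 3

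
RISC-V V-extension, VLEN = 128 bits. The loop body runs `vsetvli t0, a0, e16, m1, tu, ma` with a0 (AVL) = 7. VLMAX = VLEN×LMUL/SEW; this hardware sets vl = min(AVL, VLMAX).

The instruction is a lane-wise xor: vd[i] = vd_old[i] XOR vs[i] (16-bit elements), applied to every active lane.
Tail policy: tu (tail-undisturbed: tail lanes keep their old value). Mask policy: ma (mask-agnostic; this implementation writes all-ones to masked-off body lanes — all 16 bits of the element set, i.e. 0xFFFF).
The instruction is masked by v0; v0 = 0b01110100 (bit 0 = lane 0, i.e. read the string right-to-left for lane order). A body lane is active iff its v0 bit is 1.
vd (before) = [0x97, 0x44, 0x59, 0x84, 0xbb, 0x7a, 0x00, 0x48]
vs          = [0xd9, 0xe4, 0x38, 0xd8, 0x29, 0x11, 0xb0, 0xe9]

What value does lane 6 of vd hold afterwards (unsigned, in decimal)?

vd[6] = 176

VLMAX = VLEN×LMUL/SEW = 128×1/16 = 8
vl ← min(7, 8) = 7
[0] mask-off/ones = 0xffff
[1] mask-off/ones = 0xffff
[2] xor(0x59,0x38) = 0x61
[3] mask-off/ones = 0xffff
[4] xor(0xbb,0x29) = 0x92
[5] xor(0x7a,0x11) = 0x6b
[6] xor(0x00,0xb0) = 0xb0
[7] tail/keep = 0x48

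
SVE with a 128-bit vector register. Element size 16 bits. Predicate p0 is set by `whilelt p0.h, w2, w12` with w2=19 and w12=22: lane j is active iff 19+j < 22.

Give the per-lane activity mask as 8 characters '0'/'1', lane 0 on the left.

predicate = 11100000

register lanes = 128/16 = 8
active while 19+j < 22, i.e. j ∈ [0,3) capped at 8 ⇒ 3
bits (lane 0 leftmost): 11100000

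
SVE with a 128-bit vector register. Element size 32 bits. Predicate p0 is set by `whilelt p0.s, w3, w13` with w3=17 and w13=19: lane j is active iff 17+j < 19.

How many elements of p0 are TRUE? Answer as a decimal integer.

vl = 2

lane count: 128 div 32 = 4
whilelt: lane j active iff 17+j < 19 → j < 2 → 2 active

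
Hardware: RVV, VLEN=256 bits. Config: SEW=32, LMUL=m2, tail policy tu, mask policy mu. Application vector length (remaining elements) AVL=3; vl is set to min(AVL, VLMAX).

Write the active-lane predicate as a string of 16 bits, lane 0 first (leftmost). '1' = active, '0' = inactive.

VLMAX = VLEN×LMUL/SEW = 256×2/32 = 16
vl = min(AVL, VLMAX) = min(3, 16) = 3
bits (lane 0 leftmost): 1110000000000000

predicate = 1110000000000000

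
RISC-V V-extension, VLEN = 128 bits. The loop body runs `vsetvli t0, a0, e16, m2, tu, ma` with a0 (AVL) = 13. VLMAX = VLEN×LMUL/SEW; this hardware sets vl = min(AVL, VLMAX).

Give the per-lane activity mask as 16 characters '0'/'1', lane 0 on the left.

predicate = 1111111111111000

lanes per group: 128·2/16 = 16
vl = min(AVL, VLMAX) = min(13, 16) = 13
bits (lane 0 leftmost): 1111111111111000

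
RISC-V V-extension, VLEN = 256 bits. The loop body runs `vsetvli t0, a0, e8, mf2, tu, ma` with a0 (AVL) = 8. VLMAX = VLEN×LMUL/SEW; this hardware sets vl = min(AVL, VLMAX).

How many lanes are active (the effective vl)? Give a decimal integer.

VLMAX = (256 × 1/2) / 8 = 16 lanes
vl = min(AVL, VLMAX) = min(8, 16) = 8

vl = 8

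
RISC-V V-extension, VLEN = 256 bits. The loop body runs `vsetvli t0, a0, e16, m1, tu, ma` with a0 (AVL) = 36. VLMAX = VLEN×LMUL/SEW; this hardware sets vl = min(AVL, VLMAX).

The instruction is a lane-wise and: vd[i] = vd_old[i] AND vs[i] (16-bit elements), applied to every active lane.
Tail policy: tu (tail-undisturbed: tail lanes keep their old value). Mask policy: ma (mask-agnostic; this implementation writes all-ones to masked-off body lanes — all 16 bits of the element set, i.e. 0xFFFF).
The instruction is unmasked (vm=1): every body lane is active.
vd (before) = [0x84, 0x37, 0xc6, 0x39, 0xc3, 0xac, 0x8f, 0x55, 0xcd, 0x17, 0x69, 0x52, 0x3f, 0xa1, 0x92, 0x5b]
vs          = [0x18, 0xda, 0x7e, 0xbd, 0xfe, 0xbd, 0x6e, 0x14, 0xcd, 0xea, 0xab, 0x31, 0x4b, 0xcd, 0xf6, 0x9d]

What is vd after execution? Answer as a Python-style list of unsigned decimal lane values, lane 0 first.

lanes per group: 256·1/16 = 16
AVL=36 > VLMAX=16, so vl = 16
[0] and(0x84,0x18) = 0x00
[1] and(0x37,0xda) = 0x12
[2] and(0xc6,0x7e) = 0x46
[3] and(0x39,0xbd) = 0x39
[4] and(0xc3,0xfe) = 0xc2
[5] and(0xac,0xbd) = 0xac
[6] and(0x8f,0x6e) = 0x0e
[7] and(0x55,0x14) = 0x14
[8] and(0xcd,0xcd) = 0xcd
[9] and(0x17,0xea) = 0x02
[10] and(0x69,0xab) = 0x29
[11] and(0x52,0x31) = 0x10
[12] and(0x3f,0x4b) = 0x0b
[13] and(0xa1,0xcd) = 0x81
[14] and(0x92,0xf6) = 0x92
[15] and(0x5b,0x9d) = 0x19

vd = [0, 18, 70, 57, 194, 172, 14, 20, 205, 2, 41, 16, 11, 129, 146, 25]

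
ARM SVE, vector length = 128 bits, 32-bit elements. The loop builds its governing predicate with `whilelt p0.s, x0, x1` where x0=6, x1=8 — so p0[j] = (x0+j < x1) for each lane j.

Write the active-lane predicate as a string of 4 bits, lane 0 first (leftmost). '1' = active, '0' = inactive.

lane count: 128 div 32 = 4
active while 6+j < 8, i.e. j ∈ [0,2) capped at 4 ⇒ 2
bits (lane 0 leftmost): 1100

predicate = 1100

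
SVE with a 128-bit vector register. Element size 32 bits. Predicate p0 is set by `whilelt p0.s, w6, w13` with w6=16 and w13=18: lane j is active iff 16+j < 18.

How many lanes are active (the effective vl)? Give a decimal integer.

128-bit reg / 32-bit elem → 4 lanes
whilelt: lane j active iff 16+j < 18 → j < 2 → 2 active

vl = 2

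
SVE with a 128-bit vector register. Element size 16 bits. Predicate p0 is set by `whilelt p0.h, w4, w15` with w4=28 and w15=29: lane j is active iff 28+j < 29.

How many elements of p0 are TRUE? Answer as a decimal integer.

vl = 1

lane count: 128 div 16 = 8
p0[j] = (28+j < 29); true for j=0..0 → 1 lanes set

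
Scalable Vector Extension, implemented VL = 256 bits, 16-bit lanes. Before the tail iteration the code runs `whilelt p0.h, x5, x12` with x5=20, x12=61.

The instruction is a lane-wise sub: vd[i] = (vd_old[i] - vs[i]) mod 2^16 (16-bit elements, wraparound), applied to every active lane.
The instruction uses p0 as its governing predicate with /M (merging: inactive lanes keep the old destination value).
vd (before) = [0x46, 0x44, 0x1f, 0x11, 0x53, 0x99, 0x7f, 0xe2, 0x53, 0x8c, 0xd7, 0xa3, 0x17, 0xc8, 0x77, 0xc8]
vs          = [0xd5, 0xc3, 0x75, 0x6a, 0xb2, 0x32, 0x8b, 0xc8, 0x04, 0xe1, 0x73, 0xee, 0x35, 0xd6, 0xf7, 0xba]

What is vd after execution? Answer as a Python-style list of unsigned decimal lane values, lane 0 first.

vd = [65393, 65409, 65450, 65447, 65441, 103, 65524, 26, 79, 65451, 100, 65461, 65506, 65522, 65408, 14]

lane count: 256 div 16 = 16
p0[j] = (20+j < 61); true for j=0..15 → 16 lanes set
  i=0: sub(0x46,0xd5) → 65393
  i=1: sub(0x44,0xc3) → 65409
  i=2: sub(0x1f,0x75) → 65450
  i=3: sub(0x11,0x6a) → 65447
  i=4: sub(0x53,0xb2) → 65441
  i=5: sub(0x99,0x32) → 103
  i=6: sub(0x7f,0x8b) → 65524
  i=7: sub(0xe2,0xc8) → 26
  i=8: sub(0x53,0x04) → 79
  i=9: sub(0x8c,0xe1) → 65451
  i=10: sub(0xd7,0x73) → 100
  i=11: sub(0xa3,0xee) → 65461
  i=12: sub(0x17,0x35) → 65506
  i=13: sub(0xc8,0xd6) → 65522
  i=14: sub(0x77,0xf7) → 65408
  i=15: sub(0xc8,0xba) → 14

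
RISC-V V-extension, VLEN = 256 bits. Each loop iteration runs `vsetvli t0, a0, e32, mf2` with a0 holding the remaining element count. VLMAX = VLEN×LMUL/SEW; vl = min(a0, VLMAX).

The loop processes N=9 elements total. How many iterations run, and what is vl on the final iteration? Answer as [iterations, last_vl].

VLMAX = (256 × 1/2) / 32 = 4 lanes
N=9: ⌈9/4⌉ = 3 iters; last vl = 9 − 2×4 = 1

[iterations, last_vl] = [3, 1]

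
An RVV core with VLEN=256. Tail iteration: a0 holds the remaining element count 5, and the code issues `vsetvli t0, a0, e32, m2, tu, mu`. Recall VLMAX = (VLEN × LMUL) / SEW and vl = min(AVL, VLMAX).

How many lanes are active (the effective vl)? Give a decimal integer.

vl = 5

VLMAX = VLEN×LMUL/SEW = 256×2/32 = 16
AVL=5 ≤ VLMAX=16, so vl = 5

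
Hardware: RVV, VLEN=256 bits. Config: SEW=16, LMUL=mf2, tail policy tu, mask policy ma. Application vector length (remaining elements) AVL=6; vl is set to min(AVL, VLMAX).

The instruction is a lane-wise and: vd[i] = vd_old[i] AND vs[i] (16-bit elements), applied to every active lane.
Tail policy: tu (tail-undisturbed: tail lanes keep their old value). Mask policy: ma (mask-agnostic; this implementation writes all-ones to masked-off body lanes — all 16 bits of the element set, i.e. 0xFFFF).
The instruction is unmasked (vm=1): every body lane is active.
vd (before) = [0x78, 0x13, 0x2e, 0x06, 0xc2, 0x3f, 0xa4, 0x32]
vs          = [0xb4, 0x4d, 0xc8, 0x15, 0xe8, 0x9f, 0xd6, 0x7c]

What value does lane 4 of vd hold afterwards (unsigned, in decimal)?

vd[4] = 192

VLMAX = (256 × 1/2) / 16 = 8 lanes
vl ← min(6, 8) = 6
  i=0: and(0x78,0xb4) → 48
  i=1: and(0x13,0x4d) → 1
  i=2: and(0x2e,0xc8) → 8
  i=3: and(0x06,0x15) → 4
  i=4: and(0xc2,0xe8) → 192
  i=5: and(0x3f,0x9f) → 31
  i=6: tail/keep → 164
  i=7: tail/keep → 50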